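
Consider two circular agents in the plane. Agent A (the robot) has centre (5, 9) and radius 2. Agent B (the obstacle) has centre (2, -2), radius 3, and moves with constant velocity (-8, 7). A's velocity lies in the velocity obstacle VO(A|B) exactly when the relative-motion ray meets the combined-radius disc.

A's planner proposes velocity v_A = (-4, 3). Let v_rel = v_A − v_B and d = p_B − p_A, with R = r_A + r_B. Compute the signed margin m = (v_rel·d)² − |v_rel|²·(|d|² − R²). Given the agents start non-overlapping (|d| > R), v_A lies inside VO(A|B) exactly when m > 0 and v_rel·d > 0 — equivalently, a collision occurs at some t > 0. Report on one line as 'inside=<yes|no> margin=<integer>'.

d = (-3, -11),  |d|² = 130;  R = 2+3 = 5,  c = 130−5² = 105
v_rel = (4, -4),  |v_rel|² = 32;  v_rel·d = (4)·(-3) + (-4)·(-11) = 32
32·t² − 64·t + 105 = 0  ⇒  m = 32² − 32·105 = -2336
m = -2336 < 0,  v_rel·d = 32 > 0  ⇒  outside

inside=no margin=-2336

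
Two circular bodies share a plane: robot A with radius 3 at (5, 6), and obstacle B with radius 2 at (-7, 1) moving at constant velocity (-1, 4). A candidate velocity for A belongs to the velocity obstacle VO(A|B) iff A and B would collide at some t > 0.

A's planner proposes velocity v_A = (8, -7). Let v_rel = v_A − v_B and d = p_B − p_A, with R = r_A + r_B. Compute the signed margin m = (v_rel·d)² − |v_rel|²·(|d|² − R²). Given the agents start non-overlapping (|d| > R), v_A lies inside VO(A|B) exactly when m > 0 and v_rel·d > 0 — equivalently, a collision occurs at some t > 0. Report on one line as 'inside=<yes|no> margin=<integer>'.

d = (-12, -5),  |d|² = 169;  R = 3+2 = 5,  c = 169−5² = 144
v_rel = (9, -11),  |v_rel|² = 202;  v_rel·d = (9)·(-12) + (-11)·(-5) = -53
202·t² + 106·t + 144 = 0  ⇒  m = (-53)² − 202·144 = -26279
m = -26279 < 0,  v_rel·d = -53 < 0  ⇒  outside

inside=no margin=-26279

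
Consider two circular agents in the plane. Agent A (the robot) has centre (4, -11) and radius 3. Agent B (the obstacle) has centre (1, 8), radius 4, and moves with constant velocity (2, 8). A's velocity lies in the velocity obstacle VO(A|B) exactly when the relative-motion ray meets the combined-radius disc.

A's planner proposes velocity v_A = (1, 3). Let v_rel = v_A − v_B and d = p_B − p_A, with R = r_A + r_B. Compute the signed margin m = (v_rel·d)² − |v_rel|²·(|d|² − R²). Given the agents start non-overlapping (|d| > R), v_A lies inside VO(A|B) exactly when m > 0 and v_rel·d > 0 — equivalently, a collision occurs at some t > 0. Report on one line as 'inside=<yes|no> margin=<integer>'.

d = (-3, 19),  |d|² = 370;  R = 3+4 = 7,  c = 370−7² = 321
v_rel = (-1, -5),  |v_rel|² = 26;  v_rel·d = (-1)·(-3) + (-5)·(19) = -92
26·t² + 184·t + 321 = 0  ⇒  m = (-92)² − 26·321 = 118
m = 118 > 0,  v_rel·d = -92 < 0  ⇒  outside

inside=no margin=118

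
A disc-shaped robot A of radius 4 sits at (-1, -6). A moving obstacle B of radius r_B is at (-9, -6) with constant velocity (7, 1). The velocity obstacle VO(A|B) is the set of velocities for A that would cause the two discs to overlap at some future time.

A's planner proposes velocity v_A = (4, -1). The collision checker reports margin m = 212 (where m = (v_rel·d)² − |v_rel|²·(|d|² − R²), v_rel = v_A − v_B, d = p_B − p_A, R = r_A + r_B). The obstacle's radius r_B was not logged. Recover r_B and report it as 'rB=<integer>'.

m = 212
d = (-8, 0);  v_rel = (-3, -2),  |v_rel|² = 13
v_rel×d = (-3)·(0) − (-2)·(-8) = -16
since m = R²·13 − (-16)²:  R² = (256 + 212) / 13 = 36
R = √36 = 6  ⇒  r_B = 6 − 4 = 2

rB=2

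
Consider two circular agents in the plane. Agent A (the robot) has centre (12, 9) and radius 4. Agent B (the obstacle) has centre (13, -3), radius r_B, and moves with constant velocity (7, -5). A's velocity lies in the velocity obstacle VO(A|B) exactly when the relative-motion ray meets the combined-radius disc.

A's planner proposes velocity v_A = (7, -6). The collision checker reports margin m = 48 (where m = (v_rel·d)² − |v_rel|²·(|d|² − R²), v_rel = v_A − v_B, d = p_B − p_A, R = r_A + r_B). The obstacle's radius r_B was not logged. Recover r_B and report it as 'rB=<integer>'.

m = 48
d = (1, -12);  v_rel = (0, -1),  |v_rel|² = 1
v_rel×d = (0)·(-12) − (-1)·(1) = 1
since m = R²·1 − 1²:  R² = (1 + 48) / 1 = 49
R = √49 = 7  ⇒  r_B = 7 − 4 = 3

rB=3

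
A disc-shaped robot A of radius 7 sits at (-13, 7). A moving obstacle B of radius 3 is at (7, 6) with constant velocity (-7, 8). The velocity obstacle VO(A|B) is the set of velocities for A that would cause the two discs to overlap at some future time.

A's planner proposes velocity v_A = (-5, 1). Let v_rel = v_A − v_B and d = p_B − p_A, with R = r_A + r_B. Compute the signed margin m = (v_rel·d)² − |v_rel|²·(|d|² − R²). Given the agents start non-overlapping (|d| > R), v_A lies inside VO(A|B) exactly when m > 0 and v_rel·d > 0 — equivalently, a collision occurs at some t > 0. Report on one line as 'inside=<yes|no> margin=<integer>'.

d = (20, -1),  |d|² = 401;  R = 7+3 = 10,  c = 401−10² = 301
v_rel = (2, -7),  |v_rel|² = 53;  v_rel·d = (2)·(20) + (-7)·(-1) = 47
53·t² − 94·t + 301 = 0  ⇒  m = 47² − 53·301 = -13744
m = -13744 < 0,  v_rel·d = 47 > 0  ⇒  outside

inside=no margin=-13744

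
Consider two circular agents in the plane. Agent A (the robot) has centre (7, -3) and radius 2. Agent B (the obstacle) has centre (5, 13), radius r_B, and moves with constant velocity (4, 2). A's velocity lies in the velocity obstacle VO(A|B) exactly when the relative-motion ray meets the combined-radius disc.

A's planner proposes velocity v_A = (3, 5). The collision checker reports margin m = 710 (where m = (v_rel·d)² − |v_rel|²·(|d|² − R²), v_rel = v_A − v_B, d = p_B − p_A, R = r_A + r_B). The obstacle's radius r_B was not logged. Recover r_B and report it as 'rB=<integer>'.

m = 710
d = (-2, 16);  v_rel = (-1, 3),  |v_rel|² = 10
v_rel×d = (-1)·(16) − (3)·(-2) = -10
since m = R²·10 − (-10)²:  R² = (100 + 710) / 10 = 81
R = √81 = 9  ⇒  r_B = 9 − 2 = 7

rB=7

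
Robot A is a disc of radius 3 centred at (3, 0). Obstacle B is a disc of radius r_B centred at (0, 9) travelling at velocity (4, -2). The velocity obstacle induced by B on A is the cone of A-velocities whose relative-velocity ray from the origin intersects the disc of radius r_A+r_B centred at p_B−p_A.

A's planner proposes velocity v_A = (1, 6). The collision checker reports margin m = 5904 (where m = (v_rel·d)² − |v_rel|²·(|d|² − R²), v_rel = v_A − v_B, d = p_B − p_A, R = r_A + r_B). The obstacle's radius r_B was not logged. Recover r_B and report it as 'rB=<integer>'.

m = 5904
d = (-3, 9);  v_rel = (-3, 8),  |v_rel|² = 73
v_rel×d = (-3)·(9) − (8)·(-3) = -3
since m = R²·73 − (-3)²:  R² = (9 + 5904) / 73 = 81
R = √81 = 9  ⇒  r_B = 9 − 3 = 6

rB=6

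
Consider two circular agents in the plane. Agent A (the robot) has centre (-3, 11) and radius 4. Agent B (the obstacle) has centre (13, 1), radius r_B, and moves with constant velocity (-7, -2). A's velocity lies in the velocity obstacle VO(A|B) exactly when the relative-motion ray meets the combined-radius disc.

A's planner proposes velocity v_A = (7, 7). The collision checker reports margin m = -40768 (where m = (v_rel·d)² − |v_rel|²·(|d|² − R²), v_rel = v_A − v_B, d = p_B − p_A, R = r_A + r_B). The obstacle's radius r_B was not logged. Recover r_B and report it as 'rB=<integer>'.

m = -40768
d = (16, -10);  v_rel = (14, 9),  |v_rel|² = 277
v_rel×d = (14)·(-10) − (9)·(16) = -284
since m = R²·277 − (-284)²:  R² = (80656 + -40768) / 277 = 144
R = √144 = 12  ⇒  r_B = 12 − 4 = 8

rB=8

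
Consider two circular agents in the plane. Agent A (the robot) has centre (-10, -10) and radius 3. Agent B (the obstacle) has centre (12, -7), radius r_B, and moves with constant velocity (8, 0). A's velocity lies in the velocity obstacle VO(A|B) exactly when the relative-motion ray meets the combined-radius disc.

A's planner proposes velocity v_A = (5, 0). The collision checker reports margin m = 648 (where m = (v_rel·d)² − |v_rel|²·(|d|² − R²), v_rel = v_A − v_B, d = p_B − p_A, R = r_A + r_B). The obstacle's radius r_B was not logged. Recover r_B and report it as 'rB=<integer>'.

m = 648
d = (22, 3);  v_rel = (-3, 0),  |v_rel|² = 9
v_rel×d = (-3)·(3) − (0)·(22) = -9
since m = R²·9 − (-9)²:  R² = (81 + 648) / 9 = 81
R = √81 = 9  ⇒  r_B = 9 − 3 = 6

rB=6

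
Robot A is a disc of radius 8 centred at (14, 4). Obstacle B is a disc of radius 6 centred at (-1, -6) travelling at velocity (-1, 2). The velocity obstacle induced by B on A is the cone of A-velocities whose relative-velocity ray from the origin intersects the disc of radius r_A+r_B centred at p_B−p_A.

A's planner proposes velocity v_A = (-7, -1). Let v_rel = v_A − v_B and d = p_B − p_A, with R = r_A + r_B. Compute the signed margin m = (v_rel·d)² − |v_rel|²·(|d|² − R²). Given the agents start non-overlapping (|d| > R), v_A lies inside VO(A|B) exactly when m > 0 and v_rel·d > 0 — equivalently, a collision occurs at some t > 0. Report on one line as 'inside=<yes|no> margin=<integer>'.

d = (-15, -10),  |d|² = 325;  R = 8+6 = 14,  c = 325−14² = 129
v_rel = (-6, -3),  |v_rel|² = 45;  v_rel·d = (-6)·(-15) + (-3)·(-10) = 120
45·t² − 240·t + 129 = 0  ⇒  m = 120² − 45·129 = 8595
m = 8595 > 0,  v_rel·d = 120 > 0  ⇒  inside

inside=yes margin=8595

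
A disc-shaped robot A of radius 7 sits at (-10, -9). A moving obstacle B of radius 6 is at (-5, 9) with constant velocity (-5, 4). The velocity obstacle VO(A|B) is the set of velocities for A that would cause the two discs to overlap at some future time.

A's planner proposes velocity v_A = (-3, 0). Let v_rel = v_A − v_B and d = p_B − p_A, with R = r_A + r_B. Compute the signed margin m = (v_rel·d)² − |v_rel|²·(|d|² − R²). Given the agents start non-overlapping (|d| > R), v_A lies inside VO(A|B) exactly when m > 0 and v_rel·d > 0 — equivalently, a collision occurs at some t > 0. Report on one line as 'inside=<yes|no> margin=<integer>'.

d = (5, 18),  |d|² = 349;  R = 7+6 = 13,  c = 349−13² = 180
v_rel = (2, -4),  |v_rel|² = 20;  v_rel·d = (2)·(5) + (-4)·(18) = -62
20·t² + 124·t + 180 = 0  ⇒  m = (-62)² − 20·180 = 244
m = 244 > 0,  v_rel·d = -62 < 0  ⇒  outside

inside=no margin=244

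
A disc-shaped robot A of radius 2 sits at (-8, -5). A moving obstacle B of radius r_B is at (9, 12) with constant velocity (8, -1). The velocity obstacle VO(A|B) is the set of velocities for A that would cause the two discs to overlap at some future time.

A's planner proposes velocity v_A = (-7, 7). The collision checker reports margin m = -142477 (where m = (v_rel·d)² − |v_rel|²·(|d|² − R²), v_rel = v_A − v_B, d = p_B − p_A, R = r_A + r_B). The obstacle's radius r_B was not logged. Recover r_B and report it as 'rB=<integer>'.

m = -142477
d = (17, 17);  v_rel = (-15, 8),  |v_rel|² = 289
v_rel×d = (-15)·(17) − (8)·(17) = -391
since m = R²·289 − (-391)²:  R² = (152881 + -142477) / 289 = 36
R = √36 = 6  ⇒  r_B = 6 − 2 = 4

rB=4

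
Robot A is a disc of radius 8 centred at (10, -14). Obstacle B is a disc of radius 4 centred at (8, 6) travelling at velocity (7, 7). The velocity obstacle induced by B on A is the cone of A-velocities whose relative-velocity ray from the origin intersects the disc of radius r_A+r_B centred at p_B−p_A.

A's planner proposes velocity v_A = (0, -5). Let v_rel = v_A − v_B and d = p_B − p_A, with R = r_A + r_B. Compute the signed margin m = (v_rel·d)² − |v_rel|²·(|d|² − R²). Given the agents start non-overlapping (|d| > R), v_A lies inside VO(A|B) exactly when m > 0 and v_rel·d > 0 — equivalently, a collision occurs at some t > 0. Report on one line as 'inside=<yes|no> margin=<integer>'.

d = (-2, 20),  |d|² = 404;  R = 8+4 = 12,  c = 404−12² = 260
v_rel = (-7, -12),  |v_rel|² = 193;  v_rel·d = (-7)·(-2) + (-12)·(20) = -226
193·t² + 452·t + 260 = 0  ⇒  m = (-226)² − 193·260 = 896
m = 896 > 0,  v_rel·d = -226 < 0  ⇒  outside

inside=no margin=896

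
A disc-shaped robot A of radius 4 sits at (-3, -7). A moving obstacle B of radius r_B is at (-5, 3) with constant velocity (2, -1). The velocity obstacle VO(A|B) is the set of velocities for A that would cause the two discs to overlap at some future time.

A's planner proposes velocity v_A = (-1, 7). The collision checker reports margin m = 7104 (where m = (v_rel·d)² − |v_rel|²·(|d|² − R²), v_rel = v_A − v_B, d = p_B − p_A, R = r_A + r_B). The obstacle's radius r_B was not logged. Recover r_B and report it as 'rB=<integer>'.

m = 7104
d = (-2, 10);  v_rel = (-3, 8),  |v_rel|² = 73
v_rel×d = (-3)·(10) − (8)·(-2) = -14
since m = R²·73 − (-14)²:  R² = (196 + 7104) / 73 = 100
R = √100 = 10  ⇒  r_B = 10 − 4 = 6

rB=6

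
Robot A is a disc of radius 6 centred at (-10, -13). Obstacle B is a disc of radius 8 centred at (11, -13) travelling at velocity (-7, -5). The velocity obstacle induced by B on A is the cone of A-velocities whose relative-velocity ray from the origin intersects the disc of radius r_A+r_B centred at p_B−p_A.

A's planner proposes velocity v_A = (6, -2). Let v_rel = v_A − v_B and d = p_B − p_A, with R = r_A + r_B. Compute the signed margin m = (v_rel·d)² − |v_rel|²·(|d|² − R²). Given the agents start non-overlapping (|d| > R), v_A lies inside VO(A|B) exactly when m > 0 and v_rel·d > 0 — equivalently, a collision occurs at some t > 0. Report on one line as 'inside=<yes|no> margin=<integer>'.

d = (21, 0),  |d|² = 441;  R = 6+8 = 14,  c = 441−14² = 245
v_rel = (13, 3),  |v_rel|² = 178;  v_rel·d = (13)·(21) + (3)·(0) = 273
178·t² − 546·t + 245 = 0  ⇒  m = 273² − 178·245 = 30919
m = 30919 > 0,  v_rel·d = 273 > 0  ⇒  inside

inside=yes margin=30919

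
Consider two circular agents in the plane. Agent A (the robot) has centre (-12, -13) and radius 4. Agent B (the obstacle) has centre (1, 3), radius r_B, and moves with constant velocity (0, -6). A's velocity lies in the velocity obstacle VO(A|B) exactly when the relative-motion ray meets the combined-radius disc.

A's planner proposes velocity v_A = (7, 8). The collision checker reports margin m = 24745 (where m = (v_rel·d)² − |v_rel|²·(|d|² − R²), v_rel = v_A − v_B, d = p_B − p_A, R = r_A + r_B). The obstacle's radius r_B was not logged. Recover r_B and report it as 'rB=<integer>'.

m = 24745
d = (13, 16);  v_rel = (7, 14),  |v_rel|² = 245
v_rel×d = (7)·(16) − (14)·(13) = -70
since m = R²·245 − (-70)²:  R² = (4900 + 24745) / 245 = 121
R = √121 = 11  ⇒  r_B = 11 − 4 = 7

rB=7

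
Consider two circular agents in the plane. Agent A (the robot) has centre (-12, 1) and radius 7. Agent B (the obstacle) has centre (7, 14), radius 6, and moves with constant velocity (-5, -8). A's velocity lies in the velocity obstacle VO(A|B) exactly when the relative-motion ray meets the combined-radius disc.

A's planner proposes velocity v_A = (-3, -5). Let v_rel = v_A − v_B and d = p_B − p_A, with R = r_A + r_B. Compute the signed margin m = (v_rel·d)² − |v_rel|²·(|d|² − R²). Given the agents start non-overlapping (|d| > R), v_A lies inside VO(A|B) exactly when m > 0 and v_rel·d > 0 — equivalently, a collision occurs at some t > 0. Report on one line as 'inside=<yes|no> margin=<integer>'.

d = (19, 13),  |d|² = 530;  R = 7+6 = 13,  c = 530−13² = 361
v_rel = (2, 3),  |v_rel|² = 13;  v_rel·d = (2)·(19) + (3)·(13) = 77
13·t² − 154·t + 361 = 0  ⇒  m = 77² − 13·361 = 1236
m = 1236 > 0,  v_rel·d = 77 > 0  ⇒  inside

inside=yes margin=1236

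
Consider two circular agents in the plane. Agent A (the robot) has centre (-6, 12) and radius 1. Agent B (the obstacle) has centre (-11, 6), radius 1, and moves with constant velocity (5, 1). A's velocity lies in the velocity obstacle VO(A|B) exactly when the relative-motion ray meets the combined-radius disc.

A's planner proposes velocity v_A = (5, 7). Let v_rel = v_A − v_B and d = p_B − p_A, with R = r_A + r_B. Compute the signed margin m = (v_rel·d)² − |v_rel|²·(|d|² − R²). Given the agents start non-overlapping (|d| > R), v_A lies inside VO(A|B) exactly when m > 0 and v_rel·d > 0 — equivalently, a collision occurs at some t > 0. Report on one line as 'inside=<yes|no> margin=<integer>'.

d = (-5, -6),  |d|² = 61;  R = 1+1 = 2,  c = 61−2² = 57
v_rel = (0, 6),  |v_rel|² = 36;  v_rel·d = (0)·(-5) + (6)·(-6) = -36
36·t² + 72·t + 57 = 0  ⇒  m = (-36)² − 36·57 = -756
m = -756 < 0,  v_rel·d = -36 < 0  ⇒  outside

inside=no margin=-756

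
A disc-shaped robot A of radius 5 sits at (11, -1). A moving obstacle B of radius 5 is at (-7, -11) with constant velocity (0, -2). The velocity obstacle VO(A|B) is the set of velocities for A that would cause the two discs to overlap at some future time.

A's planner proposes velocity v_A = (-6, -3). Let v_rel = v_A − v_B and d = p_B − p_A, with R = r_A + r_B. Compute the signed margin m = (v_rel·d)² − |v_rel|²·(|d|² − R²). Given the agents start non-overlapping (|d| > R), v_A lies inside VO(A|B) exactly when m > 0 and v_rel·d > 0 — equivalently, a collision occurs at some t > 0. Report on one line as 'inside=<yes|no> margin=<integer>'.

d = (-18, -10),  |d|² = 424;  R = 5+5 = 10,  c = 424−10² = 324
v_rel = (-6, -1),  |v_rel|² = 37;  v_rel·d = (-6)·(-18) + (-1)·(-10) = 118
37·t² − 236·t + 324 = 0  ⇒  m = 118² − 37·324 = 1936
m = 1936 > 0,  v_rel·d = 118 > 0  ⇒  inside

inside=yes margin=1936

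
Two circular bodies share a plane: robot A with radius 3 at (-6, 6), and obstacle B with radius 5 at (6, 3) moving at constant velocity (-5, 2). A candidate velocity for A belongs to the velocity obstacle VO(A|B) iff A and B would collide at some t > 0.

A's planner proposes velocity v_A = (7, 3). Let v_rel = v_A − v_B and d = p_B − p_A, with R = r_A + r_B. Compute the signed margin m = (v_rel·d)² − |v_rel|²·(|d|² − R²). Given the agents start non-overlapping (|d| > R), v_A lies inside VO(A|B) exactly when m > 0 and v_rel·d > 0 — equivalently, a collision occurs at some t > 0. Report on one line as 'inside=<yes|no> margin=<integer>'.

d = (12, -3),  |d|² = 153;  R = 3+5 = 8,  c = 153−8² = 89
v_rel = (12, 1),  |v_rel|² = 145;  v_rel·d = (12)·(12) + (1)·(-3) = 141
145·t² − 282·t + 89 = 0  ⇒  m = 141² − 145·89 = 6976
m = 6976 > 0,  v_rel·d = 141 > 0  ⇒  inside

inside=yes margin=6976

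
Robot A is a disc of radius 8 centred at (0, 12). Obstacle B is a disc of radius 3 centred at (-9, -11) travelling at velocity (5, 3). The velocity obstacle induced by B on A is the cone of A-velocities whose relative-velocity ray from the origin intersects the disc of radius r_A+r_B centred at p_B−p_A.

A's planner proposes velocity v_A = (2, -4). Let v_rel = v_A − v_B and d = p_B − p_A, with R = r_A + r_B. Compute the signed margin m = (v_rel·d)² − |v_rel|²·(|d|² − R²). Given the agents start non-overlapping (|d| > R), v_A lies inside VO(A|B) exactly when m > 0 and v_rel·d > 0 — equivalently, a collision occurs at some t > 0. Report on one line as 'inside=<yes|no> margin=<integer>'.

d = (-9, -23),  |d|² = 610;  R = 8+3 = 11,  c = 610−11² = 489
v_rel = (-3, -7),  |v_rel|² = 58;  v_rel·d = (-3)·(-9) + (-7)·(-23) = 188
58·t² − 376·t + 489 = 0  ⇒  m = 188² − 58·489 = 6982
m = 6982 > 0,  v_rel·d = 188 > 0  ⇒  inside

inside=yes margin=6982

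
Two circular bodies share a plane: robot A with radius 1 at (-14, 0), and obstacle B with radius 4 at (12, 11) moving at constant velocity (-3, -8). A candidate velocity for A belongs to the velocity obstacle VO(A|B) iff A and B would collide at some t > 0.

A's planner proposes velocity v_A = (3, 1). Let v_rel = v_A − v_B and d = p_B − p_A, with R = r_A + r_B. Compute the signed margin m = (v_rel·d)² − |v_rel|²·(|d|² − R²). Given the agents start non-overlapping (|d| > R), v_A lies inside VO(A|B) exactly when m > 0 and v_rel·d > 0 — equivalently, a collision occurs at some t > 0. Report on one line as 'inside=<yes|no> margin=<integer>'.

d = (26, 11),  |d|² = 797;  R = 1+4 = 5,  c = 797−5² = 772
v_rel = (6, 9),  |v_rel|² = 117;  v_rel·d = (6)·(26) + (9)·(11) = 255
117·t² − 510·t + 772 = 0  ⇒  m = 255² − 117·772 = -25299
m = -25299 < 0,  v_rel·d = 255 > 0  ⇒  outside

inside=no margin=-25299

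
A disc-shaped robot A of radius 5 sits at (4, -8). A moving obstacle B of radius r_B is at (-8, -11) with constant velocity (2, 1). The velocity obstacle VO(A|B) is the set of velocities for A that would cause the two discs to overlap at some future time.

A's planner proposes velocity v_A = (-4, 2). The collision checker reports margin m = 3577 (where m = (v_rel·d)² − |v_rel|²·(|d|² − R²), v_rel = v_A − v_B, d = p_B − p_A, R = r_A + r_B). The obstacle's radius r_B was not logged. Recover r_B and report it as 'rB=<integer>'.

m = 3577
d = (-12, -3);  v_rel = (-6, 1),  |v_rel|² = 37
v_rel×d = (-6)·(-3) − (1)·(-12) = 30
since m = R²·37 − 30²:  R² = (900 + 3577) / 37 = 121
R = √121 = 11  ⇒  r_B = 11 − 5 = 6

rB=6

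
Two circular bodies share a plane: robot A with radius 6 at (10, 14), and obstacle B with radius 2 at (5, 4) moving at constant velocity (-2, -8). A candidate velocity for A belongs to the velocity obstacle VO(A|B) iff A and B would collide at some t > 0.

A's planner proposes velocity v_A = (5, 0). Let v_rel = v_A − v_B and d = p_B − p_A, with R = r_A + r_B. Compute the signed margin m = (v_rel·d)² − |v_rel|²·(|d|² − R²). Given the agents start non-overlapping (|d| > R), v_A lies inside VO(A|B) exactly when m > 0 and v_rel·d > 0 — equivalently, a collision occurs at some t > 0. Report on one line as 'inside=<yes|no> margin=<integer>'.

d = (-5, -10),  |d|² = 125;  R = 6+2 = 8,  c = 125−8² = 61
v_rel = (7, 8),  |v_rel|² = 113;  v_rel·d = (7)·(-5) + (8)·(-10) = -115
113·t² + 230·t + 61 = 0  ⇒  m = (-115)² − 113·61 = 6332
m = 6332 > 0,  v_rel·d = -115 < 0  ⇒  outside

inside=no margin=6332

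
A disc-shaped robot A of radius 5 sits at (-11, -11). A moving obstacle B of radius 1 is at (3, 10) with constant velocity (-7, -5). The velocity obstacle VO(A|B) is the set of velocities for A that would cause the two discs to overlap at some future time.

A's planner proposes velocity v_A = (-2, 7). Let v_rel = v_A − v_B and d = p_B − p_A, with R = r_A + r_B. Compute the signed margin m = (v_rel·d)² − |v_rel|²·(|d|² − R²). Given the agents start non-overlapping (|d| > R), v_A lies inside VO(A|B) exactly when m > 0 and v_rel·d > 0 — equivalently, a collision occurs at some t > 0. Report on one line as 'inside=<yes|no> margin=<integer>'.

d = (14, 21),  |d|² = 637;  R = 5+1 = 6,  c = 637−6² = 601
v_rel = (5, 12),  |v_rel|² = 169;  v_rel·d = (5)·(14) + (12)·(21) = 322
169·t² − 644·t + 601 = 0  ⇒  m = 322² − 169·601 = 2115
m = 2115 > 0,  v_rel·d = 322 > 0  ⇒  inside

inside=yes margin=2115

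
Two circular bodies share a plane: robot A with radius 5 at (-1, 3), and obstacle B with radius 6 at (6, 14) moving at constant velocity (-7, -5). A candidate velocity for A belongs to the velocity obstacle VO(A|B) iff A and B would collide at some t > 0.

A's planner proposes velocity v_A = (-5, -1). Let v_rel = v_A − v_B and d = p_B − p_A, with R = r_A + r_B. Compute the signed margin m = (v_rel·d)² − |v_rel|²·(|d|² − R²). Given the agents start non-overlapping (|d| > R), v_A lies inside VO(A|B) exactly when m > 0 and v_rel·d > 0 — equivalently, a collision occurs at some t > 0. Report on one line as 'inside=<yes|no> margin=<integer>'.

d = (7, 11),  |d|² = 170;  R = 5+6 = 11,  c = 170−11² = 49
v_rel = (2, 4),  |v_rel|² = 20;  v_rel·d = (2)·(7) + (4)·(11) = 58
20·t² − 116·t + 49 = 0  ⇒  m = 58² − 20·49 = 2384
m = 2384 > 0,  v_rel·d = 58 > 0  ⇒  inside

inside=yes margin=2384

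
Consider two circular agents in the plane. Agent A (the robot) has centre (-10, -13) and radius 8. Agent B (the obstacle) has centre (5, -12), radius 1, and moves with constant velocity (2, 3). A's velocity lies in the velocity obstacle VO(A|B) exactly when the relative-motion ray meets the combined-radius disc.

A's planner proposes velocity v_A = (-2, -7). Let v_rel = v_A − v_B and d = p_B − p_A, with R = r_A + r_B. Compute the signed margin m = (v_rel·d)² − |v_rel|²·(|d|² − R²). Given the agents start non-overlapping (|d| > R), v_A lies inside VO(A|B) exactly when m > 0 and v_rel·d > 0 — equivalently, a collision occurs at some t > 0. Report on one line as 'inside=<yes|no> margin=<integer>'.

d = (15, 1),  |d|² = 226;  R = 8+1 = 9,  c = 226−9² = 145
v_rel = (-4, -10),  |v_rel|² = 116;  v_rel·d = (-4)·(15) + (-10)·(1) = -70
116·t² + 140·t + 145 = 0  ⇒  m = (-70)² − 116·145 = -11920
m = -11920 < 0,  v_rel·d = -70 < 0  ⇒  outside

inside=no margin=-11920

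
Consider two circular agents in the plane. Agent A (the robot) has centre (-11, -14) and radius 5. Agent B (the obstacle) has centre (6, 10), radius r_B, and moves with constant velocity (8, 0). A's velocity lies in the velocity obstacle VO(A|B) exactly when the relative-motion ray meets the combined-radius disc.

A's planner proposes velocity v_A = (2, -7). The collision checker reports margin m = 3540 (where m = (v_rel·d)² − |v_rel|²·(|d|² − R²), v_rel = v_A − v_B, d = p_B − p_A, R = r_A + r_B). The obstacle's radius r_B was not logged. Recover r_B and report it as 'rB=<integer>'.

m = 3540
d = (17, 24);  v_rel = (-6, -7),  |v_rel|² = 85
v_rel×d = (-6)·(24) − (-7)·(17) = -25
since m = R²·85 − (-25)²:  R² = (625 + 3540) / 85 = 49
R = √49 = 7  ⇒  r_B = 7 − 5 = 2

rB=2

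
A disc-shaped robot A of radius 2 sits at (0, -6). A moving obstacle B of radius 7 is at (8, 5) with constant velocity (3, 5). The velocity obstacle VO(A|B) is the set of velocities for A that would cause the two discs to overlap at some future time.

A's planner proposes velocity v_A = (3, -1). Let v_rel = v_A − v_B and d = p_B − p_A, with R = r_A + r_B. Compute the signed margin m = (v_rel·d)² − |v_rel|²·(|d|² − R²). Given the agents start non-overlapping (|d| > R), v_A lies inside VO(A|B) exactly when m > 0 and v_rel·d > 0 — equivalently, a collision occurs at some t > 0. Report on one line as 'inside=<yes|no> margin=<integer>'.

d = (8, 11),  |d|² = 185;  R = 2+7 = 9,  c = 185−9² = 104
v_rel = (0, -6),  |v_rel|² = 36;  v_rel·d = (0)·(8) + (-6)·(11) = -66
36·t² + 132·t + 104 = 0  ⇒  m = (-66)² − 36·104 = 612
m = 612 > 0,  v_rel·d = -66 < 0  ⇒  outside

inside=no margin=612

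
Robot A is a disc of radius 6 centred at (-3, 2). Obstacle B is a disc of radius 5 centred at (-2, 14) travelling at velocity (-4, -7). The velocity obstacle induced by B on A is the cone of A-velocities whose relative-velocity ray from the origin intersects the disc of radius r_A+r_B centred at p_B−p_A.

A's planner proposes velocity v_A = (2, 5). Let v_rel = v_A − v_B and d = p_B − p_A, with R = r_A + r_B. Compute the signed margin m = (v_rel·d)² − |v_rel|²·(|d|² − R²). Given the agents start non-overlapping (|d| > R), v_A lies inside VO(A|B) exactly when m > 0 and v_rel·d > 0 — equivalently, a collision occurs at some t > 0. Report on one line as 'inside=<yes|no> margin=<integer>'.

d = (1, 12),  |d|² = 145;  R = 6+5 = 11,  c = 145−11² = 24
v_rel = (6, 12),  |v_rel|² = 180;  v_rel·d = (6)·(1) + (12)·(12) = 150
180·t² − 300·t + 24 = 0  ⇒  m = 150² − 180·24 = 18180
m = 18180 > 0,  v_rel·d = 150 > 0  ⇒  inside

inside=yes margin=18180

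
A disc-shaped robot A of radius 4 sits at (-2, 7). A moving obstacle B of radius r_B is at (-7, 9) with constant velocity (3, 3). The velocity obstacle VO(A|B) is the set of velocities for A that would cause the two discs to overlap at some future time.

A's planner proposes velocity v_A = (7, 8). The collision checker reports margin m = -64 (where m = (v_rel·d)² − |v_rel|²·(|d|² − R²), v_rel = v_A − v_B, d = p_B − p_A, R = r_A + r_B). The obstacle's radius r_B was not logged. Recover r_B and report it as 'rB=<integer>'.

m = -64
d = (-5, 2);  v_rel = (4, 5),  |v_rel|² = 41
v_rel×d = (4)·(2) − (5)·(-5) = 33
since m = R²·41 − 33²:  R² = (1089 + -64) / 41 = 25
R = √25 = 5  ⇒  r_B = 5 − 4 = 1

rB=1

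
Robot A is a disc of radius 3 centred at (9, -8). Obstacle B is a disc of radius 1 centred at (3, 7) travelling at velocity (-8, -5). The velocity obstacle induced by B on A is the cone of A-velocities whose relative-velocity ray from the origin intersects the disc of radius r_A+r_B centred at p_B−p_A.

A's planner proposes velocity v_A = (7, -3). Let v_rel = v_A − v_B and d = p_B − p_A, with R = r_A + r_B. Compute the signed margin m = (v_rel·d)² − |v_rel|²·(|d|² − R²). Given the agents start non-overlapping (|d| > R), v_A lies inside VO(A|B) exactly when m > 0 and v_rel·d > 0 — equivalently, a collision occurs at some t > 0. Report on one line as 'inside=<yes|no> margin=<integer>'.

d = (-6, 15),  |d|² = 261;  R = 3+1 = 4,  c = 261−4² = 245
v_rel = (15, 2),  |v_rel|² = 229;  v_rel·d = (15)·(-6) + (2)·(15) = -60
229·t² + 120·t + 245 = 0  ⇒  m = (-60)² − 229·245 = -52505
m = -52505 < 0,  v_rel·d = -60 < 0  ⇒  outside

inside=no margin=-52505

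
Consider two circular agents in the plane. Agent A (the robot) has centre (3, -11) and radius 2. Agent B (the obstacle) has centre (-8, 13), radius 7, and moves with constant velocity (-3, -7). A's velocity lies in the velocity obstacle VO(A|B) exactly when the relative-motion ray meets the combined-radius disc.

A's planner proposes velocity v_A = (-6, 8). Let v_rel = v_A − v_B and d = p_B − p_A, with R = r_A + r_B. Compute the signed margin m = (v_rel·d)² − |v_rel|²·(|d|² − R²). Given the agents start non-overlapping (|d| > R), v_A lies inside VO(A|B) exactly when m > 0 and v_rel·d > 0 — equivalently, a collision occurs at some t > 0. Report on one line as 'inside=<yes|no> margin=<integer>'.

d = (-11, 24),  |d|² = 697;  R = 2+7 = 9,  c = 697−9² = 616
v_rel = (-3, 15),  |v_rel|² = 234;  v_rel·d = (-3)·(-11) + (15)·(24) = 393
234·t² − 786·t + 616 = 0  ⇒  m = 393² − 234·616 = 10305
m = 10305 > 0,  v_rel·d = 393 > 0  ⇒  inside

inside=yes margin=10305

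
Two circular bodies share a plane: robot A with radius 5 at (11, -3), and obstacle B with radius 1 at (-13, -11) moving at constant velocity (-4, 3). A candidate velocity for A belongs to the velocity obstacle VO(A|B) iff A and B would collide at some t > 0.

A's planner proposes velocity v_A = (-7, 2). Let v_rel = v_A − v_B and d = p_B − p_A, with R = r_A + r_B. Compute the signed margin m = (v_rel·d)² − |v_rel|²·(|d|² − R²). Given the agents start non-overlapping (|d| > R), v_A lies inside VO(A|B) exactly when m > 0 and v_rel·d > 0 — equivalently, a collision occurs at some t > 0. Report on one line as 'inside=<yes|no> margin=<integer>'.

d = (-24, -8),  |d|² = 640;  R = 5+1 = 6,  c = 640−6² = 604
v_rel = (-3, -1),  |v_rel|² = 10;  v_rel·d = (-3)·(-24) + (-1)·(-8) = 80
10·t² − 160·t + 604 = 0  ⇒  m = 80² − 10·604 = 360
m = 360 > 0,  v_rel·d = 80 > 0  ⇒  inside

inside=yes margin=360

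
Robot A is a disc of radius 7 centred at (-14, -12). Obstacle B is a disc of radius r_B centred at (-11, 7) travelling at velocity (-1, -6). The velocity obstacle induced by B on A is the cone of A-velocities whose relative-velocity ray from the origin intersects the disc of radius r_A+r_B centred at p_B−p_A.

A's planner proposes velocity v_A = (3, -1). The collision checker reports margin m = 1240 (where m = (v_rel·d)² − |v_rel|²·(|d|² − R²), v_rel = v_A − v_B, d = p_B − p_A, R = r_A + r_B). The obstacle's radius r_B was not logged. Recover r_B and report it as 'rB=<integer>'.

m = 1240
d = (3, 19);  v_rel = (4, 5),  |v_rel|² = 41
v_rel×d = (4)·(19) − (5)·(3) = 61
since m = R²·41 − 61²:  R² = (3721 + 1240) / 41 = 121
R = √121 = 11  ⇒  r_B = 11 − 7 = 4

rB=4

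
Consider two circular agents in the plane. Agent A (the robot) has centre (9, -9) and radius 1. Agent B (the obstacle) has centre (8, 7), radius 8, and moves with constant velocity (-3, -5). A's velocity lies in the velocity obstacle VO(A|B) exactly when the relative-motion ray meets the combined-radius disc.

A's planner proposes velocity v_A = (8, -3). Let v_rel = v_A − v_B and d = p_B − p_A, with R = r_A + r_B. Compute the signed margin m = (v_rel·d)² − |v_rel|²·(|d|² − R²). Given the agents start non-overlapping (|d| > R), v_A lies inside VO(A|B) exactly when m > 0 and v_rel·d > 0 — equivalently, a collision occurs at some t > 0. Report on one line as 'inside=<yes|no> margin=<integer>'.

d = (-1, 16),  |d|² = 257;  R = 1+8 = 9,  c = 257−9² = 176
v_rel = (11, 2),  |v_rel|² = 125;  v_rel·d = (11)·(-1) + (2)·(16) = 21
125·t² − 42·t + 176 = 0  ⇒  m = 21² − 125·176 = -21559
m = -21559 < 0,  v_rel·d = 21 > 0  ⇒  outside

inside=no margin=-21559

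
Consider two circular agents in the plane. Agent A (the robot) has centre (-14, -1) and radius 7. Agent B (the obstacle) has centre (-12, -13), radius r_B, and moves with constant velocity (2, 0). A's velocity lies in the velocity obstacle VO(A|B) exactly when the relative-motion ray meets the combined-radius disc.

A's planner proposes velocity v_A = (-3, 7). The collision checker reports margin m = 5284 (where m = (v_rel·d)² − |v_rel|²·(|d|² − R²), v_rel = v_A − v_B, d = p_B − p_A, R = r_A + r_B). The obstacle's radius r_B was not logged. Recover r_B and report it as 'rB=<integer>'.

m = 5284
d = (2, -12);  v_rel = (-5, 7),  |v_rel|² = 74
v_rel×d = (-5)·(-12) − (7)·(2) = 46
since m = R²·74 − 46²:  R² = (2116 + 5284) / 74 = 100
R = √100 = 10  ⇒  r_B = 10 − 7 = 3

rB=3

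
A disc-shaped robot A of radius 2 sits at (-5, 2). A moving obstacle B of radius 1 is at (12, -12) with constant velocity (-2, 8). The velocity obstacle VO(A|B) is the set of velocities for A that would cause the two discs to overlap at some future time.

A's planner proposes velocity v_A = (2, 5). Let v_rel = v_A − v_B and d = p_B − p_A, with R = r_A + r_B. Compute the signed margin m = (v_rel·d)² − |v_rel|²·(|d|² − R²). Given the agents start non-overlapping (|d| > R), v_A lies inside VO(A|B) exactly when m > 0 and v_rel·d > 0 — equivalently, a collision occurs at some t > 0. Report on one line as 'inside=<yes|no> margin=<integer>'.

d = (17, -14),  |d|² = 485;  R = 2+1 = 3,  c = 485−3² = 476
v_rel = (4, -3),  |v_rel|² = 25;  v_rel·d = (4)·(17) + (-3)·(-14) = 110
25·t² − 220·t + 476 = 0  ⇒  m = 110² − 25·476 = 200
m = 200 > 0,  v_rel·d = 110 > 0  ⇒  inside

inside=yes margin=200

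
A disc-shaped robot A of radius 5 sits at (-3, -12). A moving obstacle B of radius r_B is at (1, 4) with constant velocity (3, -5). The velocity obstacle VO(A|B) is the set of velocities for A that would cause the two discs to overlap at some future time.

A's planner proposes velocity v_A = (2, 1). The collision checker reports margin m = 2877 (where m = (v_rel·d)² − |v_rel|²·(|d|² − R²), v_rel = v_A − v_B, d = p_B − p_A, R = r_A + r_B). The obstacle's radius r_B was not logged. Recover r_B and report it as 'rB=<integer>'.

m = 2877
d = (4, 16);  v_rel = (-1, 6),  |v_rel|² = 37
v_rel×d = (-1)·(16) − (6)·(4) = -40
since m = R²·37 − (-40)²:  R² = (1600 + 2877) / 37 = 121
R = √121 = 11  ⇒  r_B = 11 − 5 = 6

rB=6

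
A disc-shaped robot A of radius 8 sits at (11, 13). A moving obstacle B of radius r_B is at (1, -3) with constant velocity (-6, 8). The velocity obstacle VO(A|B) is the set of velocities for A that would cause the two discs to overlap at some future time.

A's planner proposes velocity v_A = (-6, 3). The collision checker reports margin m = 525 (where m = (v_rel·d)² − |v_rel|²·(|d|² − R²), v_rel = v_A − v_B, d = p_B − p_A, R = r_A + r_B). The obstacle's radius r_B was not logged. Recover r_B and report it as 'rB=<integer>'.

m = 525
d = (-10, -16);  v_rel = (0, -5),  |v_rel|² = 25
v_rel×d = (0)·(-16) − (-5)·(-10) = -50
since m = R²·25 − (-50)²:  R² = (2500 + 525) / 25 = 121
R = √121 = 11  ⇒  r_B = 11 − 8 = 3

rB=3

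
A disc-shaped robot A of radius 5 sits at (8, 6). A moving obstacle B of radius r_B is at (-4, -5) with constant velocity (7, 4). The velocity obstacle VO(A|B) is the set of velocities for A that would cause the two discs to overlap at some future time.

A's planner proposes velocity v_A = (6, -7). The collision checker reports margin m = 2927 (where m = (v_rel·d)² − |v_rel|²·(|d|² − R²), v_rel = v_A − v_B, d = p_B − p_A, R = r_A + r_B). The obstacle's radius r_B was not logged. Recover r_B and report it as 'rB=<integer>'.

m = 2927
d = (-12, -11);  v_rel = (-1, -11),  |v_rel|² = 122
v_rel×d = (-1)·(-11) − (-11)·(-12) = -121
since m = R²·122 − (-121)²:  R² = (14641 + 2927) / 122 = 144
R = √144 = 12  ⇒  r_B = 12 − 5 = 7

rB=7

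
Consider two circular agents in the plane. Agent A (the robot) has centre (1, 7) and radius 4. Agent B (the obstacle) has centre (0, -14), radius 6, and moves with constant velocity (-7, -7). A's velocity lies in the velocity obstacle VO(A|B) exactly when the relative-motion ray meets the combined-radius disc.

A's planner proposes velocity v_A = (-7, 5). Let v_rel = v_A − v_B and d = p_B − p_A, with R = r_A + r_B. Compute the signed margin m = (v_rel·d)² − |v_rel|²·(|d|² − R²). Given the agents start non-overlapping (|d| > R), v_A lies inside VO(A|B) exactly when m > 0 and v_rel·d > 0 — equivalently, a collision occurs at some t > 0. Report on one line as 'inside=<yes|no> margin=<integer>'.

d = (-1, -21),  |d|² = 442;  R = 4+6 = 10,  c = 442−10² = 342
v_rel = (0, 12),  |v_rel|² = 144;  v_rel·d = (0)·(-1) + (12)·(-21) = -252
144·t² + 504·t + 342 = 0  ⇒  m = (-252)² − 144·342 = 14256
m = 14256 > 0,  v_rel·d = -252 < 0  ⇒  outside

inside=no margin=14256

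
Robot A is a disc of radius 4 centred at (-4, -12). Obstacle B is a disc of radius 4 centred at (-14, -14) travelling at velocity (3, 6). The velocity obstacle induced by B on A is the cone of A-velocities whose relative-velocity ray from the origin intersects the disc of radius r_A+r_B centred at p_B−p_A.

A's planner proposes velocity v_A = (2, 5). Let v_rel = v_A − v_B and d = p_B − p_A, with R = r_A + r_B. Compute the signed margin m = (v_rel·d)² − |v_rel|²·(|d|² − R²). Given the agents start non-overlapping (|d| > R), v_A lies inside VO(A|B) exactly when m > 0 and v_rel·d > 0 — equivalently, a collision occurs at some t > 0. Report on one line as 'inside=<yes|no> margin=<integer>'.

d = (-10, -2),  |d|² = 104;  R = 4+4 = 8,  c = 104−8² = 40
v_rel = (-1, -1),  |v_rel|² = 2;  v_rel·d = (-1)·(-10) + (-1)·(-2) = 12
2·t² − 24·t + 40 = 0  ⇒  m = 12² − 2·40 = 64
m = 64 > 0,  v_rel·d = 12 > 0  ⇒  inside

inside=yes margin=64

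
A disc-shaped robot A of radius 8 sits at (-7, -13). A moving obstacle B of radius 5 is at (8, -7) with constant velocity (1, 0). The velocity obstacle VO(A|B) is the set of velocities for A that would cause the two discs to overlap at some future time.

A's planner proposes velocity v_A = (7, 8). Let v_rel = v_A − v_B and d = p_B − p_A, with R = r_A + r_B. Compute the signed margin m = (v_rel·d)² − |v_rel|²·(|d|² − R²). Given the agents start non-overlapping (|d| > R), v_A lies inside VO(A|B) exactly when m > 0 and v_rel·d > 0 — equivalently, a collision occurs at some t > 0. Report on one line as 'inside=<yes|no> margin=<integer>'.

d = (15, 6),  |d|² = 261;  R = 8+5 = 13,  c = 261−13² = 92
v_rel = (6, 8),  |v_rel|² = 100;  v_rel·d = (6)·(15) + (8)·(6) = 138
100·t² − 276·t + 92 = 0  ⇒  m = 138² − 100·92 = 9844
m = 9844 > 0,  v_rel·d = 138 > 0  ⇒  inside

inside=yes margin=9844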